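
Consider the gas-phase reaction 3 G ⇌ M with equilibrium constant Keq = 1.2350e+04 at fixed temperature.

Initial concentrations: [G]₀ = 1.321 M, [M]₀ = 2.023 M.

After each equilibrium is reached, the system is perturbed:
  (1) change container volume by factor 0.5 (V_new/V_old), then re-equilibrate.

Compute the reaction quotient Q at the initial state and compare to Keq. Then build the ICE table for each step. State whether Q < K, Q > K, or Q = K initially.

Q₀ = 0.8776; Q < K (proceeds forward)

Q₀ = 0.8776 vs Keq = 1.2350e+04 ⇒ Q<K, forward
Step 1:
                    G           M
  Initial       1.321       2.023
  Change       -1.263      0.4209
  Equil       0.05827       2.444
  solve Keq expr → x = 0.4209; check Q = 1.2350e+04
Then change container volume by factor 0.5 (V_new/V_old).
Step 2:
                    G           M
  Initial      0.1165       4.888
  Change     -0.04306     0.01435
  Equil       0.07349       4.902
  solve Keq expr → x = 0.01435; check Q = 1.2350e+04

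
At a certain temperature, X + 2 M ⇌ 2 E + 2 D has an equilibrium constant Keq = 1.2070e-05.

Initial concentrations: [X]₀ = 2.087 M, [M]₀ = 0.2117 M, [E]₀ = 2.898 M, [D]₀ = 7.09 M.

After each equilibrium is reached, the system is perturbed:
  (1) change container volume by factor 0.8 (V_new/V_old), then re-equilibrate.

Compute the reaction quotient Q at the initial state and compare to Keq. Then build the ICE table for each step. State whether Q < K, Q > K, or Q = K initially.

Q₀ = 4514 vs Keq = 1.2070e-05 ⇒ Q>K, reverse
Step 1:
                  X         M         E         D
  init        2.087    0.2117     2.898      7.09
  Δ           1.447     2.893    -2.893    -2.893
  eq          3.534     3.105  0.004832     4.197
  solve Keq expr → x = -1.447; check Q = 1.2070e-05
Then change container volume by factor 0.8 (V_new/V_old).
Step 2:
                  X         M         E         D
  init        4.417     3.881  0.006039     5.246
  Δ       3.1793e-04 6.3586e-04 -6.3586e-04 -6.3586e-04
  eq          4.417     3.882  0.005404     5.245
  solve Keq expr → x = -3.1793e-04; check Q = 1.2070e-05

Q₀ = 4514; Q > K (proceeds reverse)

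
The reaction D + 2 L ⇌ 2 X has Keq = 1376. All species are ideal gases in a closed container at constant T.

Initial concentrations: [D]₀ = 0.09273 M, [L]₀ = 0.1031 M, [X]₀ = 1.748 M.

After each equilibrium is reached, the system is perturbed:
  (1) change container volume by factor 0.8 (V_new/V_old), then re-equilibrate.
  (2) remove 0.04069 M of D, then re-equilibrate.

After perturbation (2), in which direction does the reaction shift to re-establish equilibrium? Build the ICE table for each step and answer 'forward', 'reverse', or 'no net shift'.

Q₀ = 3100 vs Keq = 1376 ⇒ Q>K, reverse
Step 1:
                   D          L          X
  I          0.09273     0.1031      1.748
  C          0.01785    0.03571   -0.03571
  E           0.1106     0.1388      1.712
  solve Keq expr → x = -0.01785; check Q = 1376
Then change container volume by factor 0.8 (V_new/V_old).
Step 2:
                   D          L          X
  I           0.1382     0.1735       2.14
  C        -0.006707   -0.01341    0.01341
  E           0.1315     0.1601      2.154
  solve Keq expr → x = 0.006707; check Q = 1376
Then remove 0.04069 M of D.
Step 3:
                   D          L          X
  I          0.09083     0.1601      2.154
  C          0.01034    0.02068   -0.02068
  E           0.1012     0.1808      2.133
  solve Keq expr → x = -0.01034; check Q = 1376

Direction: reverse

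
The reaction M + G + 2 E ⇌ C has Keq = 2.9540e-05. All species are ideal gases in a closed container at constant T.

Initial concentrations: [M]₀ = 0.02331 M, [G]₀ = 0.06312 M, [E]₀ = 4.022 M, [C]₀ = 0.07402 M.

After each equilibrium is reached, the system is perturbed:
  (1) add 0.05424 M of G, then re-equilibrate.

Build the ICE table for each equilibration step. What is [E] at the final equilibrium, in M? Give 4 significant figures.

Q₀ = 3.11 vs Keq = 2.9540e-05 ⇒ Q>K, reverse
Step 1:
                   M          G          E          C
  I          0.02331    0.06312      4.022    0.07402
  C          0.07401    0.07401      0.148   -0.07401
  E          0.09732     0.1371       4.17 6.8556e-06
  solve Keq expr → x = -0.07401; check Q = 2.9540e-05
Then add 0.05424 M of G.
Step 2:
                   M          G          E          C
  I          0.09732     0.1914       4.17 6.8556e-06
  C       -2.7112e-06 -2.7112e-06 -5.4223e-06 2.7112e-06
  E          0.09732     0.1914       4.17 9.5668e-06
  solve Keq expr → x = 2.7112e-06; check Q = 2.9540e-05

[E]_eq = 4.17 M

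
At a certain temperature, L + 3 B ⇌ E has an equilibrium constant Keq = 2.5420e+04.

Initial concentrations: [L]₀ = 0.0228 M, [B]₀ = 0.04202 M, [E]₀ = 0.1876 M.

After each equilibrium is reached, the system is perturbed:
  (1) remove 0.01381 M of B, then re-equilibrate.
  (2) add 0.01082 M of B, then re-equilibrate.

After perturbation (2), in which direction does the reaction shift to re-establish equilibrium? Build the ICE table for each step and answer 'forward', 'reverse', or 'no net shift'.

Direction: forward

Q₀ = 1.1090e+05 vs Keq = 2.5420e+04 ⇒ Q>K, reverse
Step 1:
                   L          B          E
  init        0.0228    0.04202     0.1876
  Δ         0.006734     0.0202  -0.006734
  eq         0.02953    0.06222     0.1809
  solve Keq expr → x = -0.006734; check Q = 2.5420e+04
Then remove 0.01381 M of B.
Step 2:
                   L          B          E
  init       0.02953    0.04841     0.1809
  Δ         0.003673    0.01102  -0.003673
  eq         0.03321    0.05943     0.1772
  solve Keq expr → x = -0.003673; check Q = 2.5420e+04
Then add 0.01082 M of B.
Step 3:
                   L          B          E
  init       0.03321    0.07025     0.1772
  Δ        -0.002887   -0.00866   0.002887
  eq         0.03032    0.06159     0.1801
  solve Keq expr → x = 0.002887; check Q = 2.5420e+04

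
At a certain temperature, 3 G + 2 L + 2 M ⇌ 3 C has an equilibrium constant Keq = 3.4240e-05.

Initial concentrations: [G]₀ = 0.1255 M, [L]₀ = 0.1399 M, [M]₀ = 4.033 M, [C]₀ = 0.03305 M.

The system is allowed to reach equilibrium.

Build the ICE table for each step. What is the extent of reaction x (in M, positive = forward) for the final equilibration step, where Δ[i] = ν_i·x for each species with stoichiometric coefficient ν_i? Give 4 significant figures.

x = -0.009764 M

Q₀ = 0.05737 vs Keq = 3.4240e-05 ⇒ Q>K, reverse
Step 1:
                    G           L           M           C
  init         0.1255      0.1399       4.033     0.03305
  Δ           0.02929     0.01953     0.01953    -0.02929
  eq           0.1548      0.1594       4.053    0.003757
  solve Keq expr → x = -0.009764; check Q = 3.4240e-05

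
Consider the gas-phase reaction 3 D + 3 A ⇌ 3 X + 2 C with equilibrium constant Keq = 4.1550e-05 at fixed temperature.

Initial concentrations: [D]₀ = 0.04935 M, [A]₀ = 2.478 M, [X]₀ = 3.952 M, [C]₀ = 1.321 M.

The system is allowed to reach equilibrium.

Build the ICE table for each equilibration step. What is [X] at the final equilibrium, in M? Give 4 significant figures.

Q₀ = 5.8897e+04 vs Keq = 4.1550e-05 ⇒ Q>K, reverse
Step 1:
                  D         A         X         C
  Initial   0.04935     2.478     3.952     1.321
  Change        1.9       1.9      -1.9    -1.266
  Equil       1.949     4.378     2.052   0.05463
  solve Keq expr → x = -0.6332; check Q = 4.1550e-05

[X]_eq = 2.052 M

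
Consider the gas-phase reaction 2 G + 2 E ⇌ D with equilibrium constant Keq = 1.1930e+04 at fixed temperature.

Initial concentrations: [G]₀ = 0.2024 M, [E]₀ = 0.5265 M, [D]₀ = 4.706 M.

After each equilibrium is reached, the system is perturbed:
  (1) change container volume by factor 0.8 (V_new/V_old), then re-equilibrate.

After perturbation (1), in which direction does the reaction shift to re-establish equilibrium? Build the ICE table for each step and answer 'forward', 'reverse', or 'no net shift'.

Direction: forward

Q₀ = 414.4 vs Keq = 1.1930e+04 ⇒ Q<K, forward
Step 1:
                    G           E           D
  init         0.2024      0.5265       4.706
  Δ           -0.1493     -0.1493     0.07466
  eq          0.05307      0.3772       4.781
  solve Keq expr → x = 0.07466; check Q = 1.1930e+04
Then change container volume by factor 0.8 (V_new/V_old).
Step 2:
                    G           E           D
  init        0.06634      0.4715       5.976
  Δ          -0.01705    -0.01705    0.008527
  eq          0.04929      0.4544       5.984
  solve Keq expr → x = 0.008527; check Q = 1.1930e+04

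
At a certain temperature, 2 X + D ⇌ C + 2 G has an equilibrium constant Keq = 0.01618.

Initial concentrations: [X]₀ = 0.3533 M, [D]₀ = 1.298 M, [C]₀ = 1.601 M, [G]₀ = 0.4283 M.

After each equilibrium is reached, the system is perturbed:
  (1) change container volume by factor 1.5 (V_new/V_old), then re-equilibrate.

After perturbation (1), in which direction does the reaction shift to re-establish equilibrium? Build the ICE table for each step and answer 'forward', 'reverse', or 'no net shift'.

Direction: no net shift

Q₀ = 1.813 vs Keq = 0.01618 ⇒ Q>K, reverse
Step 1:
                  X         D         C         G
  Initial    0.3533     1.298     1.601    0.4283
  Change     0.3391    0.1696   -0.1696   -0.3391
  Equil      0.6924     1.468     1.431   0.08918
  solve Keq expr → x = -0.1696; check Q = 0.01618
Then change container volume by factor 1.5 (V_new/V_old).
Step 2:
                  X         D         C         G
  Initial    0.4616    0.9784    0.9543   0.05945
  Change          0         0         0         0
  Equil      0.4616    0.9784    0.9543   0.05945
  solve Keq expr → x = 0; check Q = 0.01618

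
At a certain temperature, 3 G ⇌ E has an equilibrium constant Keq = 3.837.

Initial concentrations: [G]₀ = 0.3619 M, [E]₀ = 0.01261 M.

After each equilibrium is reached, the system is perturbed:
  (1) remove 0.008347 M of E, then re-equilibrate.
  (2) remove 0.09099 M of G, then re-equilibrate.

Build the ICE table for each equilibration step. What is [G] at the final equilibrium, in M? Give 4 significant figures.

Q₀ = 0.266 vs Keq = 3.837 ⇒ Q<K, forward
Step 1:
                    G           E
  init         0.3619     0.01261
  Δ           -0.1217     0.04057
  eq           0.2402     0.05318
  solve Keq expr → x = 0.04057; check Q = 3.837
Then remove 0.008347 M of E.
Step 2:
                    G           E
  init         0.2402     0.04483
  Δ         -0.008569    0.002856
  eq           0.2316     0.04769
  solve Keq expr → x = 0.002856; check Q = 3.837
Then remove 0.09099 M of G.
Step 3:
                    G           E
  init         0.1406     0.04769
  Δ            0.0558     -0.0186
  eq           0.1964     0.02909
  solve Keq expr → x = -0.0186; check Q = 3.837

[G]_eq = 0.1964 M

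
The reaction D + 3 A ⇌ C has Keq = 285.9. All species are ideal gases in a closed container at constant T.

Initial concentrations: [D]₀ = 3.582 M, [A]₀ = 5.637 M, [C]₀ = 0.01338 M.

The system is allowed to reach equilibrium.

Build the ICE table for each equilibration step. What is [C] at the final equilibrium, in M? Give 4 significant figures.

Q₀ = 2.0854e-05 vs Keq = 285.9 ⇒ Q<K, forward
Step 1:
                   D          A          C
  Initial      3.582      5.637    0.01338
  Change      -1.828     -5.483      1.828
  Equil        1.754     0.1543      1.841
  solve Keq expr → x = 1.828; check Q = 285.9

[C]_eq = 1.841 M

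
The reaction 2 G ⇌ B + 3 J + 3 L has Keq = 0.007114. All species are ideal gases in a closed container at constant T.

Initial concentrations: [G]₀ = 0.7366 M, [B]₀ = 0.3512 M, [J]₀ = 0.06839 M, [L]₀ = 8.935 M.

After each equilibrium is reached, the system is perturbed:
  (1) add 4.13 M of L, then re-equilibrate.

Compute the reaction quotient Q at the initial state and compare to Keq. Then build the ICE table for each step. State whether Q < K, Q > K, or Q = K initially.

Q₀ = 0.1477; Q > K (proceeds reverse)

Q₀ = 0.1477 vs Keq = 0.007114 ⇒ Q>K, reverse
Step 1:
                  G         B         J         L
  init       0.7366    0.3512   0.06839     8.935
  Δ         0.02827  -0.01413   -0.0424   -0.0424
  eq         0.7649    0.3371   0.02599     8.893
  solve Keq expr → x = -0.01413; check Q = 0.007114
Then add 4.13 M of L.
Step 2:
                  G         B         J         L
  init       0.7649    0.3371   0.02599     13.02
  Δ          0.0054   -0.0027   -0.0081   -0.0081
  eq         0.7703    0.3344   0.01789     13.01
  solve Keq expr → x = -0.0027; check Q = 0.007114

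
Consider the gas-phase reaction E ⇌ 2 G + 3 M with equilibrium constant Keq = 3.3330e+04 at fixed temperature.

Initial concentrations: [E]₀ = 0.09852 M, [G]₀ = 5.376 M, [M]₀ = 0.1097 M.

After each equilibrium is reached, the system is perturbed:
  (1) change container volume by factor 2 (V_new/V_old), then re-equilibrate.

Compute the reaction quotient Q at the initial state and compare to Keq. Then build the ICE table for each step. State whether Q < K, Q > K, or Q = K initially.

Q₀ = 0.3873; Q < K (proceeds forward)

Q₀ = 0.3873 vs Keq = 3.3330e+04 ⇒ Q<K, forward
Step 1:
                    E           G           M
  init        0.09852       5.376      0.1097
  Δ          -0.09846      0.1969      0.2954
  eq       6.1935e-05       5.573      0.4051
  solve Keq expr → x = 0.09846; check Q = 3.3330e+04
Then change container volume by factor 2 (V_new/V_old).
Step 2:
                    E           G           M
  init     3.0967e-05       2.786      0.2025
  Δ       -2.9029e-05  5.8059e-05  8.7088e-05
  eq       1.9380e-06       2.787      0.2026
  solve Keq expr → x = 2.9029e-05; check Q = 3.3330e+04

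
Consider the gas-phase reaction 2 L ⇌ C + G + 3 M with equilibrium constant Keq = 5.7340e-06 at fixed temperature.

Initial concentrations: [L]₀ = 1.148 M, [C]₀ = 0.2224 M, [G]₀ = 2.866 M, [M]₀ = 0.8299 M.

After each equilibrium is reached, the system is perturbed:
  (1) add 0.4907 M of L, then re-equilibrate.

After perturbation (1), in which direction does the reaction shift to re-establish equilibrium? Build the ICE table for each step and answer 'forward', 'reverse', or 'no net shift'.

Q₀ = 0.2764 vs Keq = 5.7340e-06 ⇒ Q>K, reverse
Step 1:
                   L          C          G          M
  Initial      1.148     0.2224      2.866     0.8299
  Change      0.4424    -0.2212    -0.2212    -0.6636
  Equil         1.59   0.001193      2.645     0.1663
  solve Keq expr → x = -0.2212; check Q = 5.7340e-06
Then add 0.4907 M of L.
Step 2:
                   L          C          G          M
  Initial      2.081   0.001193      2.645     0.1663
  Change   -0.001528 7.6399e-04 7.6399e-04   0.002292
  Equil         2.08   0.001957      2.646     0.1686
  solve Keq expr → x = 7.6399e-04; check Q = 5.7340e-06

Direction: forward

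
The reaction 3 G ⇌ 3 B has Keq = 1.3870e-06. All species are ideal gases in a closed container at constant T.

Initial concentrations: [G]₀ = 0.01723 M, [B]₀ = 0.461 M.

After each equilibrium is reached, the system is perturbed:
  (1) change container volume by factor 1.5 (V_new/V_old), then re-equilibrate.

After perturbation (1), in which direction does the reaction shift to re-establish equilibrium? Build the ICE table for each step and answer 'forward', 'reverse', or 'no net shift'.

Direction: no net shift

Q₀ = 1.9153e+04 vs Keq = 1.3870e-06 ⇒ Q>K, reverse
Step 1:
                   G          B
  init       0.01723      0.461
  Δ           0.4557    -0.4557
  eq           0.473   0.005274
  solve Keq expr → x = -0.1519; check Q = 1.3870e-06
Then change container volume by factor 1.5 (V_new/V_old).
Step 2:
                   G          B
  init        0.3153   0.003516
  Δ                0          0
  eq          0.3153   0.003516
  solve Keq expr → x = 0; check Q = 1.3870e-06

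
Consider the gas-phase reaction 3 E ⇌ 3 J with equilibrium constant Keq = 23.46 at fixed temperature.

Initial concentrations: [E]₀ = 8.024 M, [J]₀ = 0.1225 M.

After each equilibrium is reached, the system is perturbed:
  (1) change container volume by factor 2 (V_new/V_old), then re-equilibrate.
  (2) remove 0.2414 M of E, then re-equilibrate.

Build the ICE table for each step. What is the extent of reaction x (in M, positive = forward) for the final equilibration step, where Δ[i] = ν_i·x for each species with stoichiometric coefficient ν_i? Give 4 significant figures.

x = -0.05963 M

Q₀ = 3.5582e-06 vs Keq = 23.46 ⇒ Q<K, forward
Step 1:
                  E         J
  Initial     8.024    0.1225
  Change     -5.915     5.915
  Equil       2.109     6.037
  solve Keq expr → x = 1.972; check Q = 23.46
Then change container volume by factor 2 (V_new/V_old).
Step 2:
                  E         J
  Initial     1.055     3.019
  Change          0         0
  Equil       1.055     3.019
  solve Keq expr → x = 0; check Q = 23.46
Then remove 0.2414 M of E.
Step 3:
                  E         J
  Initial    0.8131     3.019
  Change     0.1789   -0.1789
  Equil       0.992      2.84
  solve Keq expr → x = -0.05963; check Q = 23.46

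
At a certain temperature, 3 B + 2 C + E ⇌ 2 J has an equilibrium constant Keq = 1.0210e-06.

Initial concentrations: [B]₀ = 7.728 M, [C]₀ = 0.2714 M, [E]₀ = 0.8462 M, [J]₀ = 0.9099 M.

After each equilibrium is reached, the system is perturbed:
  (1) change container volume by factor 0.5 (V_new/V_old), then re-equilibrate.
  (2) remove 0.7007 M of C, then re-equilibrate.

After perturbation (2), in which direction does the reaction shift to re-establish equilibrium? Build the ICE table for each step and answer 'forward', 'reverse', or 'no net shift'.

Direction: reverse

Q₀ = 0.02878 vs Keq = 1.0210e-06 ⇒ Q>K, reverse
Step 1:
                  B         C         E         J
  Initial     7.728    0.2714    0.8462    0.9099
  Change      1.311    0.8743    0.4371   -0.8743
  Equil       9.039     1.146     1.283   0.03564
  solve Keq expr → x = -0.4371; check Q = 1.0210e-06
Then change container volume by factor 0.5 (V_new/V_old).
Step 2:
                  B         C         E         J
  Initial     18.08     2.291     2.567   0.07128
  Change    -0.2713   -0.1809  -0.09044    0.1809
  Equil       17.81      2.11     2.476    0.2522
  solve Keq expr → x = 0.09044; check Q = 1.0210e-06
Then remove 0.7007 M of C.
Step 3:
                  B         C         E         J
  Initial     17.81      1.41     2.476    0.2522
  Change     0.1083   0.07218   0.03609  -0.07218
  Equil       17.92     1.482     2.512      0.18
  solve Keq expr → x = -0.03609; check Q = 1.0210e-06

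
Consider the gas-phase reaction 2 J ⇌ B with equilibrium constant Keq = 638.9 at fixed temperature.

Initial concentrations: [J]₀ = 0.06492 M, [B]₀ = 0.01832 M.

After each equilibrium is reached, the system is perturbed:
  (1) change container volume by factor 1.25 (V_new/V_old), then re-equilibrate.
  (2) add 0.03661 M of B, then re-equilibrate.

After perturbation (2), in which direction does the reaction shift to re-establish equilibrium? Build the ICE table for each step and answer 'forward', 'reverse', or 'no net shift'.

Direction: reverse

Q₀ = 4.347 vs Keq = 638.9 ⇒ Q<K, forward
Step 1:
                   J          B
  init       0.06492    0.01832
  Δ         -0.05639    0.02819
  eq        0.008532    0.04651
  solve Keq expr → x = 0.02819; check Q = 638.9
Then change container volume by factor 1.25 (V_new/V_old).
Step 2:
                   J          B
  init      0.006826    0.03721
  Δ       7.6630e-04 -3.8315e-04
  eq        0.007592    0.03683
  solve Keq expr → x = -3.8315e-04; check Q = 638.9
Then add 0.03661 M of B.
Step 3:
                   J          B
  init      0.007592    0.07344
  Δ         0.003018  -0.001509
  eq         0.01061    0.07193
  solve Keq expr → x = -0.001509; check Q = 638.9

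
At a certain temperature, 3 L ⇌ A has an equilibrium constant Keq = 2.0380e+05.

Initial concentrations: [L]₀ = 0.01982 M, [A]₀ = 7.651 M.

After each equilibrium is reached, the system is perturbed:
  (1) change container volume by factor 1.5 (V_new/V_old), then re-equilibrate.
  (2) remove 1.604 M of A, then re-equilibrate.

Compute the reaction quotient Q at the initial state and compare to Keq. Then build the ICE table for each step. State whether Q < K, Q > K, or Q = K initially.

Q₀ = 9.8267e+05 vs Keq = 2.0380e+05 ⇒ Q>K, reverse
Step 1:
                    L           A
  init        0.01982       7.651
  Δ           0.01366   -0.004552
  eq          0.03348       7.646
  solve Keq expr → x = -0.004552; check Q = 2.0380e+05
Then change container volume by factor 1.5 (V_new/V_old).
Step 2:
                    L           A
  init        0.02232       5.098
  Δ          0.006923   -0.002308
  eq          0.02924       5.095
  solve Keq expr → x = -0.002308; check Q = 2.0380e+05
Then remove 1.604 M of A.
Step 3:
                    L           A
  init        0.02924       3.491
  Δ         -0.003459    0.001153
  eq          0.02578       3.492
  solve Keq expr → x = 0.001153; check Q = 2.0380e+05

Q₀ = 9.8267e+05; Q > K (proceeds reverse)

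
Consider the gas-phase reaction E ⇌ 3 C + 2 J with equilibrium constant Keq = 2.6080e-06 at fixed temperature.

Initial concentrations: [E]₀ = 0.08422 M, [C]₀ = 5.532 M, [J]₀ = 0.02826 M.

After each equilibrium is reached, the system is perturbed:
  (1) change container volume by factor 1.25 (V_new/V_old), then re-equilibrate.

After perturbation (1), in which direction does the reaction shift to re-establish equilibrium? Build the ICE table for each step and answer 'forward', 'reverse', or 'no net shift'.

Q₀ = 1.605 vs Keq = 2.6080e-06 ⇒ Q>K, reverse
Step 1:
                  E         C         J
  Initial   0.08422     5.532   0.02826
  Change    0.01411  -0.04233  -0.02822
  Equil     0.09833      5.49 3.9371e-05
  solve Keq expr → x = -0.01411; check Q = 2.6080e-06
Then change container volume by factor 1.25 (V_new/V_old).
Step 2:
                  E         C         J
  Initial   0.07866     4.392 3.1497e-05
  Change  -8.8569e-06 2.6571e-05 1.7714e-05
  Equil     0.07866     4.392 4.9211e-05
  solve Keq expr → x = 8.8569e-06; check Q = 2.6080e-06

Direction: forward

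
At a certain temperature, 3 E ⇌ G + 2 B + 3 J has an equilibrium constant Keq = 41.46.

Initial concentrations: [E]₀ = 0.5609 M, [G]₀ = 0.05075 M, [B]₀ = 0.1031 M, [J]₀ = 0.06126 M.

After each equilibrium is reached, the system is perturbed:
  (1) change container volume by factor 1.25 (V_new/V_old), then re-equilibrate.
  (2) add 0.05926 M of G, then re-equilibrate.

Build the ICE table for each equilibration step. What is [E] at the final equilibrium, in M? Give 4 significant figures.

[E]_eq = 0.04084 M

Q₀ = 7.0279e-07 vs Keq = 41.46 ⇒ Q<K, forward
Step 1:
                  E         G         B         J
  Initial    0.5609   0.05075    0.1031   0.06126
  Change     -0.504     0.168     0.336     0.504
  Equil     0.05686    0.2188    0.4391    0.5653
  solve Keq expr → x = 0.168; check Q = 41.46
Then change container volume by factor 1.25 (V_new/V_old).
Step 2:
                  E         G         B         J
  Initial   0.04549     0.175    0.3513    0.4522
  Change  -0.007905  0.002635   0.00527  0.007905
  Equil     0.03758    0.1776    0.3566    0.4601
  solve Keq expr → x = 0.002635; check Q = 41.46
Then add 0.05926 M of G.
Step 3:
                  E         G         B         J
  Initial   0.03758    0.2369    0.3566    0.4601
  Change   0.003262 -0.001087 -0.002175 -0.003262
  Equil     0.04084    0.2358    0.3544    0.4569
  solve Keq expr → x = -0.001087; check Q = 41.46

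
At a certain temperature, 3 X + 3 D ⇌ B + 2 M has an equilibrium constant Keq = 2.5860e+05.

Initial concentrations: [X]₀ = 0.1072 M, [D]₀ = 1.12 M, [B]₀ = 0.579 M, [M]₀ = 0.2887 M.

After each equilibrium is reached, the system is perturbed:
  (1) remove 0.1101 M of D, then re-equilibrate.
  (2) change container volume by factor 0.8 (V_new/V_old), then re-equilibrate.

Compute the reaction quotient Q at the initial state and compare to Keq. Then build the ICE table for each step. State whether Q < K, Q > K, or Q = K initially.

Q₀ = 27.88; Q < K (proceeds forward)

Q₀ = 27.88 vs Keq = 2.5860e+05 ⇒ Q<K, forward
Step 1:
                   X          D          B          M
  I           0.1072       1.12      0.579     0.2887
  C          -0.1006    -0.1006    0.03354    0.06709
  E         0.006566      1.019     0.6125     0.3558
  solve Keq expr → x = 0.03354; check Q = 2.5860e+05
Then remove 0.1101 M of D.
Step 2:
                   X          D          B          M
  I         0.006566     0.9093     0.6125     0.3558
  C       7.8053e-04 7.8053e-04 -2.6018e-04 -5.2035e-04
  E         0.007347       0.91     0.6123     0.3553
  solve Keq expr → x = -2.6018e-04; check Q = 2.5860e+05
Then change container volume by factor 0.8 (V_new/V_old).
Step 3:
                   X          D          B          M
  I         0.009183      1.138     0.7654     0.4441
  C         -0.00181   -0.00181 6.0322e-04   0.001206
  E         0.007374      1.136      0.766     0.4453
  solve Keq expr → x = 6.0322e-04; check Q = 2.5860e+05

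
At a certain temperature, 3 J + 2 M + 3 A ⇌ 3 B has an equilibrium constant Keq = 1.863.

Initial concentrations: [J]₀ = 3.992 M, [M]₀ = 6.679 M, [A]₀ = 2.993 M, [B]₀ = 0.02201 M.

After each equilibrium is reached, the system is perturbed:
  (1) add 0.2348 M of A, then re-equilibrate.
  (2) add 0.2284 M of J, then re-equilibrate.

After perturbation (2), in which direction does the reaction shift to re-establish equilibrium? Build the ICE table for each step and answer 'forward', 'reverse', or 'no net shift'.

Direction: forward

Q₀ = 1.4013e-10 vs Keq = 1.863 ⇒ Q<K, forward
Step 1:
                  J         M         A         B
  Initial     3.992     6.679     2.993   0.02201
  Change     -2.515    -1.677    -2.515     2.515
  Equil       1.477     5.002    0.4775     2.537
  solve Keq expr → x = 0.8385; check Q = 1.863
Then add 0.2348 M of A.
Step 2:
                  J         M         A         B
  Initial     1.477     5.002    0.7123     2.537
  Change    -0.1451  -0.09675   -0.1451    0.1451
  Equil       1.331     4.905    0.5672     2.683
  solve Keq expr → x = 0.04837; check Q = 1.863
Then add 0.2284 M of J.
Step 3:
                  J         M         A         B
  Initial      1.56     4.905    0.5672     2.683
  Change   -0.05342  -0.03561  -0.05342   0.05342
  Equil       1.506      4.87    0.5138     2.736
  solve Keq expr → x = 0.01781; check Q = 1.863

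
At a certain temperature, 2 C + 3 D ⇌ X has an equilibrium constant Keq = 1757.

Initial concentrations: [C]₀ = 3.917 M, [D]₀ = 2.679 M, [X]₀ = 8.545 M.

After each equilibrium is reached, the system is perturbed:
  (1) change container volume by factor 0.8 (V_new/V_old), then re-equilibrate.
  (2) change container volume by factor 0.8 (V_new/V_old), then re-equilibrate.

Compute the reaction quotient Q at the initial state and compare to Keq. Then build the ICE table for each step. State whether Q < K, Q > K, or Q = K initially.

Q₀ = 0.02897; Q < K (proceeds forward)

Q₀ = 0.02897 vs Keq = 1757 ⇒ Q<K, forward
Step 1:
                    C           D           X
  I             3.917       2.679       8.545
  C            -1.717      -2.576      0.8585
  E               2.2      0.1034       9.404
  solve Keq expr → x = 0.8585; check Q = 1757
Then change container volume by factor 0.8 (V_new/V_old).
Step 2:
                    C           D           X
  I              2.75      0.1293       11.75
  C          -0.02182    -0.03272     0.01091
  E             2.728     0.09654       11.77
  solve Keq expr → x = 0.01091; check Q = 1757
Then change container volume by factor 0.8 (V_new/V_old).
Step 3:
                    C           D           X
  I              3.41      0.1207       14.71
  C          -0.02045    -0.03067     0.01022
  E              3.39        0.09       14.72
  solve Keq expr → x = 0.01022; check Q = 1757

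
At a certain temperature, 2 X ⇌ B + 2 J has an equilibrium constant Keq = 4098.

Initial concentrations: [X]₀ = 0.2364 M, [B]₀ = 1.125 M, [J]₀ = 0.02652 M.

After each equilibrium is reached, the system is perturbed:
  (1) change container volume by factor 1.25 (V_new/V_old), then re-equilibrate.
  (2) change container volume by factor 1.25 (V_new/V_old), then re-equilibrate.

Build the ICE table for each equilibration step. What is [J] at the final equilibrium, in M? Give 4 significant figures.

[J]_eq = 0.166 M

Q₀ = 0.01416 vs Keq = 4098 ⇒ Q<K, forward
Step 1:
                   X          B          J
  init        0.2364      1.125    0.02652
  Δ          -0.2319      0.116     0.2319
  eq        0.004497      1.241     0.2584
  solve Keq expr → x = 0.116; check Q = 4098
Then change container volume by factor 1.25 (V_new/V_old).
Step 2:
                   X          B          J
  init      0.003598     0.9928     0.2067
  Δ       -3.7369e-04 1.8684e-04 3.7369e-04
  eq        0.003224     0.9929     0.2071
  solve Keq expr → x = 1.8684e-04; check Q = 4098
Then change container volume by factor 1.25 (V_new/V_old).
Step 3:
                   X          B          J
  init      0.002579     0.7944     0.1657
  Δ       -2.6835e-04 1.3418e-04 2.6835e-04
  eq        0.002311     0.7945      0.166
  solve Keq expr → x = 1.3418e-04; check Q = 4098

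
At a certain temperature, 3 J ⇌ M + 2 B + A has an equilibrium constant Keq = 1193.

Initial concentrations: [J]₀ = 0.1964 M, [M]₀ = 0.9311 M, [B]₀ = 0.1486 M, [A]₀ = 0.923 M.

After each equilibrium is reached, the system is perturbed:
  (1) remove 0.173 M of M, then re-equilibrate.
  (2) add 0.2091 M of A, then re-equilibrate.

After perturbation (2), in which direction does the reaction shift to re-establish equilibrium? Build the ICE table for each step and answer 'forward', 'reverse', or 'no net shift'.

Q₀ = 2.505 vs Keq = 1193 ⇒ Q<K, forward
Step 1:
                   J          M          B          A
  Initial     0.1964     0.9311     0.1486      0.923
  Change      -0.159    0.05301      0.106    0.05301
  Equil      0.03737     0.9841     0.2546      0.976
  solve Keq expr → x = 0.05301; check Q = 1193
Then remove 0.173 M of M.
Step 2:
                   J          M          B          A
  Initial    0.03737     0.8111     0.2546      0.976
  Change    -0.00218 7.2667e-04   0.001453 7.2667e-04
  Equil      0.03519     0.8118     0.2561     0.9767
  solve Keq expr → x = 7.2667e-04; check Q = 1193
Then add 0.2091 M of A.
Step 3:
                   J          M          B          A
  Initial    0.03519     0.8118     0.2561      1.186
  Change    0.002189 -7.2971e-04  -0.001459 -7.2971e-04
  Equil      0.03738     0.8111     0.2546      1.185
  solve Keq expr → x = -7.2971e-04; check Q = 1193

Direction: reverse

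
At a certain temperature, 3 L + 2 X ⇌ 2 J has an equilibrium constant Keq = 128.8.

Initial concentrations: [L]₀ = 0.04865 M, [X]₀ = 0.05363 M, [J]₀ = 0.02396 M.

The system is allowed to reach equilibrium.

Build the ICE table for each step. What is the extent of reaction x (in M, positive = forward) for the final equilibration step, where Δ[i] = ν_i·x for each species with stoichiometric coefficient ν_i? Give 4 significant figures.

Q₀ = 1733 vs Keq = 128.8 ⇒ Q>K, reverse
Step 1:
                   L          X          J
  init       0.04865    0.05363    0.02396
  Δ          0.01721    0.01147   -0.01147
  eq         0.06586     0.0651    0.01249
  solve Keq expr → x = -0.005736; check Q = 128.8

x = -0.005736 M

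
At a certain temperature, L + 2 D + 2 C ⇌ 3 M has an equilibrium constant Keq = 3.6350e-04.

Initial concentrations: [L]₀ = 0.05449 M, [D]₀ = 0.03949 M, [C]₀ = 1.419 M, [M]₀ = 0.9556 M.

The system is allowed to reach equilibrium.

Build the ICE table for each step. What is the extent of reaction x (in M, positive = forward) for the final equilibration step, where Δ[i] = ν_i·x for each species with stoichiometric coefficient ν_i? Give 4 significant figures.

Q₀ = 5100 vs Keq = 3.6350e-04 ⇒ Q>K, reverse
Step 1:
                    L           D           C           M
  I           0.05449     0.03949       1.419      0.9556
  C            0.2987      0.5973      0.5973      -0.896
  E            0.3532      0.6368       2.016      0.0596
  solve Keq expr → x = -0.2987; check Q = 3.6350e-04

x = -0.2987 M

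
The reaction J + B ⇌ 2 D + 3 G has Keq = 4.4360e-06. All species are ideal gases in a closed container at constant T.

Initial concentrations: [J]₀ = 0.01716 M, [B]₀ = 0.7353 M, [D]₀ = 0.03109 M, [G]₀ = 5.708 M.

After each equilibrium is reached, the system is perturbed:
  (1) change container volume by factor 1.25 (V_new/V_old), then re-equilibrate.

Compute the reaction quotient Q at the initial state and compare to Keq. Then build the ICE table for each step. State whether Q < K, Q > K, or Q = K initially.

Q₀ = 14.25 vs Keq = 4.4360e-06 ⇒ Q>K, reverse
Step 1:
                   J          B          D          G
  I          0.01716     0.7353    0.03109      5.708
  C          0.01553    0.01553   -0.03107    -0.0466
  E          0.03269     0.7508 2.4497e-05      5.661
  solve Keq expr → x = -0.01553; check Q = 4.4360e-06
Then change container volume by factor 1.25 (V_new/V_old).
Step 2:
                   J          B          D          G
  I          0.02615     0.6007 1.9597e-05      4.529
  C       -3.8943e-06 -3.8943e-06 7.7885e-06 1.1683e-05
  E          0.02615     0.6007 2.7386e-05      4.529
  solve Keq expr → x = 3.8943e-06; check Q = 4.4360e-06

Q₀ = 14.25; Q > K (proceeds reverse)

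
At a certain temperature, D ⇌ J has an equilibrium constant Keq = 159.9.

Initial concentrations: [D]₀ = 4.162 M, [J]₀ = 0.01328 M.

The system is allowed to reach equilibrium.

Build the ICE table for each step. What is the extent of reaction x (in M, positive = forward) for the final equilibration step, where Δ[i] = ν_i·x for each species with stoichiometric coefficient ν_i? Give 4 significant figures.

x = 4.136 M

Q₀ = 0.003191 vs Keq = 159.9 ⇒ Q<K, forward
Step 1:
                  D         J
  init        4.162   0.01328
  Δ          -4.136     4.136
  eq        0.02595     4.149
  solve Keq expr → x = 4.136; check Q = 159.9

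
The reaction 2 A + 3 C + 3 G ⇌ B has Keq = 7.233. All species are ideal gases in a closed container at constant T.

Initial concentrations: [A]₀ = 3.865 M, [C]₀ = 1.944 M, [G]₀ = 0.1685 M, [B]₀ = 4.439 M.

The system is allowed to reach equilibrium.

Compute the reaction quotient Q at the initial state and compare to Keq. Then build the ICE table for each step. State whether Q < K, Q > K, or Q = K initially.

Q₀ = 8.455; Q > K (proceeds reverse)

Q₀ = 8.455 vs Keq = 7.233 ⇒ Q>K, reverse
Step 1:
                    A           C           G           B
  I             3.865       1.944      0.1685       4.439
  C          0.005377    0.008065    0.008065   -0.002688
  E              3.87       1.952      0.1766       4.436
  solve Keq expr → x = -0.002688; check Q = 7.233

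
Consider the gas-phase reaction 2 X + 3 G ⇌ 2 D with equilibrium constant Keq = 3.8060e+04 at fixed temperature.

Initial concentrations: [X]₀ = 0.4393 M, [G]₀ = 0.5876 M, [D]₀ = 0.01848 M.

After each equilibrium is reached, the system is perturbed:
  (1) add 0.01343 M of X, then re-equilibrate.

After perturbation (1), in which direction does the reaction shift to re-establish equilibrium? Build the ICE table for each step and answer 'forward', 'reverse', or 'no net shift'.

Direction: forward

Q₀ = 0.008722 vs Keq = 3.8060e+04 ⇒ Q<K, forward
Step 1:
                  X         G         D
  Initial    0.4393    0.5876   0.01848
  Change    -0.3436   -0.5154    0.3436
  Equil     0.09569   0.07219    0.3621
  solve Keq expr → x = 0.1718; check Q = 3.8060e+04
Then add 0.01343 M of X.
Step 2:
                  X         G         D
  Initial    0.1091   0.07219    0.3621
  Change   -0.00297 -0.004456   0.00297
  Equil      0.1062   0.06773    0.3651
  solve Keq expr → x = 0.001485; check Q = 3.8060e+04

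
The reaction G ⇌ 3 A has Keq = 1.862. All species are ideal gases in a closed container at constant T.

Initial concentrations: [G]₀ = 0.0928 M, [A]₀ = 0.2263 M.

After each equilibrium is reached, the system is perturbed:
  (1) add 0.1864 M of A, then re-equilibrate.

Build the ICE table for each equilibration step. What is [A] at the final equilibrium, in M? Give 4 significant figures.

[A]_eq = 0.4953 M

Q₀ = 0.1249 vs Keq = 1.862 ⇒ Q<K, forward
Step 1:
                    G           A
  Initial      0.0928      0.2263
  Change      -0.0582      0.1746
  Equil        0.0346      0.4009
  solve Keq expr → x = 0.0582; check Q = 1.862
Then add 0.1864 M of A.
Step 2:
                    G           A
  Initial      0.0346      0.5873
  Change      0.03066    -0.09198
  Equil       0.06526      0.4953
  solve Keq expr → x = -0.03066; check Q = 1.862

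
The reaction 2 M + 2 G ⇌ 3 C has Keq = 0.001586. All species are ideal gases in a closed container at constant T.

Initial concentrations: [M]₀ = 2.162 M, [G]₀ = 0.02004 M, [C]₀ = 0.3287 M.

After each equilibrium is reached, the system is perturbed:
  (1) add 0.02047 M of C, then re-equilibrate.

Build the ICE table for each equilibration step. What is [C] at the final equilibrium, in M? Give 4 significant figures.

Q₀ = 18.92 vs Keq = 0.001586 ⇒ Q>K, reverse
Step 1:
                   M          G          C
  I            2.162    0.02004     0.3287
  C           0.1734     0.1734      -0.26
  E            2.335     0.1934    0.06865
  solve Keq expr → x = -0.08668; check Q = 0.001586
Then add 0.02047 M of C.
Step 2:
                   M          G          C
  I            2.335     0.1934    0.08912
  C          0.01167    0.01167    -0.0175
  E            2.347     0.2051    0.07162
  solve Keq expr → x = -0.005833; check Q = 0.001586

[C]_eq = 0.07162 M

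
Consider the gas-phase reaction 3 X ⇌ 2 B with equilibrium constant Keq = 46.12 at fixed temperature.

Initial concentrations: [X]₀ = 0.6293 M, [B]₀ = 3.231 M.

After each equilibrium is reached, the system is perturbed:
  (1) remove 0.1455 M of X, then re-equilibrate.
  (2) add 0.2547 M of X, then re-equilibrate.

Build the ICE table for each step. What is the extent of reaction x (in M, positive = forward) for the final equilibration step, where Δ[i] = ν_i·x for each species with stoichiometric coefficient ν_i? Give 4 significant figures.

x = 0.07833 M

Q₀ = 41.89 vs Keq = 46.12 ⇒ Q<K, forward
Step 1:
                   X          B
  Initial     0.6293      3.231
  Change    -0.01833    0.01222
  Equil        0.611      3.243
  solve Keq expr → x = 0.006109; check Q = 46.12
Then remove 0.1455 M of X.
Step 2:
                   X          B
  Initial     0.4655      3.243
  Change      0.1342   -0.08947
  Equil       0.5997      3.154
  solve Keq expr → x = -0.04474; check Q = 46.12
Then add 0.2547 M of X.
Step 3:
                   X          B
  Initial     0.8544      3.154
  Change      -0.235     0.1567
  Equil       0.6194       3.31
  solve Keq expr → x = 0.07833; check Q = 46.12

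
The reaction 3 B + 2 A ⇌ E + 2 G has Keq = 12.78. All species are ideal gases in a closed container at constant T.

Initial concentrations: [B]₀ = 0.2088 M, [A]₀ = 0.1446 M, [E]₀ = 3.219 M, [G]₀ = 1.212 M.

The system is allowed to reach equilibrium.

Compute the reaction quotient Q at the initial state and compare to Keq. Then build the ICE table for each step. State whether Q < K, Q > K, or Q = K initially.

Q₀ = 2.4843e+04 vs Keq = 12.78 ⇒ Q>K, reverse
Step 1:
                   B          A          E          G
  init        0.2088     0.1446      3.219      1.212
  Δ           0.5991     0.3994    -0.1997    -0.3994
  eq          0.8079      0.544      3.019     0.8126
  solve Keq expr → x = -0.1997; check Q = 12.78

Q₀ = 2.4843e+04; Q > K (proceeds reverse)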